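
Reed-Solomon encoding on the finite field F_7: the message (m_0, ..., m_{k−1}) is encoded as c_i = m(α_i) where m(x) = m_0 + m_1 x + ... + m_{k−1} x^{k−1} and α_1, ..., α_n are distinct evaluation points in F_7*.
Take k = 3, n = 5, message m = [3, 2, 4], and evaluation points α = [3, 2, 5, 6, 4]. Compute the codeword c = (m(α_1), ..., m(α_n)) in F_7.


c = [3, 2, 1, 5, 5]

Message polynomial: m(x) = 3 + 2·x + 4·x^2 (mod 7).
For each evaluation point α_i, compute m(α_i) mod 7:
  α_1 = 3: Horner steps 4 → 0 → 3, so m(3) = 3.
  α_2 = 2: Horner steps 4 → 3 → 2, so m(2) = 2.
  α_3 = 5: Horner steps 4 → 1 → 1, so m(5) = 1.
  α_4 = 6: Horner steps 4 → 5 → 5, so m(6) = 5.
  α_5 = 4: Horner steps 4 → 4 → 5, so m(4) = 5.
Codeword c = [3, 2, 1, 5, 5] ∈ F_7^5.


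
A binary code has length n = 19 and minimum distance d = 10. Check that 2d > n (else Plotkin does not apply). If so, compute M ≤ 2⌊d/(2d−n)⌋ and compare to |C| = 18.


Plotkin bound M ≤ 20; given |C| = 18 ≤ bound (satisfied).

Check applicability: 2d = 20, n = 19.
2d − n = 1 > 0, so Plotkin applies.
Compute d/(2d−n) = 10/1 ≈ 10.0000.
⌊d/(2d−n)⌋ = 10.
Plotkin bound: M ≤ 2·10 = 20.
Given |C| = 18, check: satisfied.
This |C| is below the Plotkin bound.


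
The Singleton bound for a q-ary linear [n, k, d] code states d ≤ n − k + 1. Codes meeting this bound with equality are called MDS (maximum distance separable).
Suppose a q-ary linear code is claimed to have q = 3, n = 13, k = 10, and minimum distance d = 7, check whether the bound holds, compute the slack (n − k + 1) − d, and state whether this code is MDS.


Singleton RHS = n − k + 1 = 4, slack = -3, bound violated (no such code; not MDS).

Singleton bound: d ≤ n − k + 1.
Here n = 13, k = 10, so n − k + 1 = 4.
Given d = 7, check d ≤ 4: NO.
Slack = (n − k + 1) − d = -3.
The slack is negative: d = 7 exceeds n − k + 1 = 4 by 3, so the Singleton bound is violated and no linear [13, 10, 7]_3 code can exist. In particular it is not MDS (MDS requires d = n − k + 1 exactly).
Description: the claimed parameters are [13, 10, 7]_3; such a code would be impossible (violates the Singleton bound).


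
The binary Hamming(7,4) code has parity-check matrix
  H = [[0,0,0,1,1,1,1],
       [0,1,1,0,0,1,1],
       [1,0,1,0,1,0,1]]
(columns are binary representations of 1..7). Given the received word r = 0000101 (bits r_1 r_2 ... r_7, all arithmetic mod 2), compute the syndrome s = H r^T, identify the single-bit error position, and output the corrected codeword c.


s = (0, 1, 0)^T, error position = 2, corrected codeword c = 0100101

Compute s = H r^T mod 2 one row at a time:
  s_1 = 0 + 1 + 0 + 1 = 2 ≡ 0 (mod 2).
  s_2 = 0 + 0 + 0 + 1 = 1 ≡ 1 (mod 2).
  s_3 = 0 + 0 + 1 + 1 = 2 ≡ 0 (mod 2).
s = (0, 1, 0)^T — this equals column 2 of H (binary 010), so error is at position 2.
Correct: flip bit 2 of r = 0000101 to get c = 0100101.


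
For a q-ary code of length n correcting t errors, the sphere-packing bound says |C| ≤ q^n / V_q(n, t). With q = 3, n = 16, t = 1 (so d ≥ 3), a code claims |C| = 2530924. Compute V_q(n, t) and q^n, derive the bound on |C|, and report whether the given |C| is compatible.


V_q(n, t) = 33, q^n = 43046721, Hamming bound = 1304446, |C| = 2530924 > bound (violated).

Step 1: Compute V_q(n, t) = Σ_{j=0}^1 C(n, j) (q−1)^j.
  j = 0: C(16,0)·(2)^0 = 1·1 = 1.
  j = 1: C(16,1)·(2)^1 = 16·2 = 32.
  V_q(n, t) = 1 + 32 = 33.
Step 2: q^n = 3^16 = 43046721.
Step 3: Hamming bound ⌊q^n / V_q(n,t)⌋ = ⌊43046721/33⌋ = 1304446.
Step 4: Compare |C| = 2530924 to 1304446: violated.
The claimed |C| lies above the Hamming bound, so no 3-ary code of length 16 with d ≥ 3 can have 2530924 codewords.


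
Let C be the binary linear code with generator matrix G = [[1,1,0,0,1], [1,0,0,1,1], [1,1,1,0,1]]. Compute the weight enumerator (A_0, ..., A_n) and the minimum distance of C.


Weight distribution: A_0 = 1, A_1 = 1, A_2 = 1, A_3 = 3, A_4 = 2. Minimum distance d = 1.

Enumerate all 2^3 = 8 messages m ∈ F_2^3.
For each, compute codeword c = mG in F_2^5, then tally its weight.
  m = 000 → c = 00000, weight = 0.
  m = 100 → c = 11001, weight = 3.
  m = 010 → c = 10011, weight = 3.
  m = 110 → c = 01010, weight = 2.
  m = 001 → c = 11101, weight = 4.
  m = 101 → c = 00100, weight = 1.
  m = 011 → c = 01110, weight = 3.
  m = 111 → c = 10111, weight = 4.
Tally weights:
  weight 0: 1 codewords.
  weight 1: 1 codewords.
  weight 2: 1 codewords.
  weight 3: 3 codewords.
  weight 4: 2 codewords.
Minimum distance d = smallest w > 0 with A_w > 0 = 1.
Sanity: Σ A_w = 8 = 2^3 = 8 ✓.


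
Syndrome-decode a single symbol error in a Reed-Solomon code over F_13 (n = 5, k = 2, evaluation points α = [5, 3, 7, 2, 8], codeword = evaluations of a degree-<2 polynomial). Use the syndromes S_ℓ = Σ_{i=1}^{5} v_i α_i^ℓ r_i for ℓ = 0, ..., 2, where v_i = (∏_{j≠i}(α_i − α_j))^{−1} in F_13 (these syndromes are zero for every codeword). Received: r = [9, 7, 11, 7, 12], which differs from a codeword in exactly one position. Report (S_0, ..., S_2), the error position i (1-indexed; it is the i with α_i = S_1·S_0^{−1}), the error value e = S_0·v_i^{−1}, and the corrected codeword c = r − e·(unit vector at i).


S = (12, 11, 9), error at position 4, error magnitude e = 1, c = [9, 7, 11, 6, 12].

Step 1: column multipliers v_i = (∏_{j≠i}(α_i − α_j))^{−1} mod 13.
  i = 1 (α = 5): (5−3)(5−7)(5−2)(5−8) = 2·(−2)·3·(−3) = 36 ≡ 10, so v_1 = 10^{−1} = 4 (mod 13).
  i = 2 (α = 3): (3−5)(3−7)(3−2)(3−8) = (−2)·(−4)·1·(−5) = −40 ≡ 12, so v_2 = 12^{−1} = 12 (mod 13).
  i = 3 (α = 7): (7−5)(7−3)(7−2)(7−8) = 2·4·5·(−1) = −40 ≡ 12, so v_3 = 12^{−1} = 12 (mod 13).
  i = 4 (α = 2): (2−5)(2−3)(2−7)(2−8) = (−3)·(−1)·(−5)·(−6) = 90 ≡ 12, so v_4 = 12^{−1} = 12 (mod 13).
  i = 5 (α = 8): (8−5)(8−3)(8−7)(8−2) = 3·5·1·6 = 90 ≡ 12, so v_5 = 12^{−1} = 12 (mod 13).
  v = [4, 12, 12, 12, 12].
Step 2: syndromes of r = [9, 7, 11, 7, 12] (all sums mod 13).
  S_0 = Σ v_i r_i = 4·9 + 12·7 + 12·11 + 12·7 + 12·12 = 480 ≡ 12.
  S_1 = Σ v_i α_i r_i = 4·5·9 + 12·3·7 + 12·7·11 + 12·2·7 + 12·8·12 = 2676 ≡ 11.
  α_i^2 mod 13 = [12, 9, 10, 4, 12].
  S_2 = Σ v_i α_i^2 r_i = 4·12·9 + 12·9·7 + 12·10·11 + 12·4·7 + 12·12·12 = 4572 ≡ 9.
  S = (12, 11, 9) ≠ 0, so r is not a codeword (an error is present).
Step 3: locate the error. For a single error e at position i, S_ℓ = v_i·e·α_i^ℓ, so α_err = S_1/S_0.
  S_0^{−1} = 12^{−1} = 12 (mod 13), so α_err = 11·12 = 132 ≡ 2 = α_4. Error position i = 4.
  Consistency check: S_2/S_1 = 9·6 = 54 ≡ 2 = α_err ✓ (single-error assumption holds).
Step 4: error magnitude e = S_0/v_4 = S_0·∏_{j≠4}(α_4 − α_j) = 12·12 = 144 ≡ 1 (mod 13).
Step 5: correct position 4: c_4 = r_4 − e = 7 − 1 ≡ 6 (mod 13). Hence c = [9, 7, 11, 6, 12].
  Check: interpolating c through the α_i gives m(x) = 4 + 1·x (degree < 2) with m(α_i) = c_i for every i, so c is indeed a codeword.


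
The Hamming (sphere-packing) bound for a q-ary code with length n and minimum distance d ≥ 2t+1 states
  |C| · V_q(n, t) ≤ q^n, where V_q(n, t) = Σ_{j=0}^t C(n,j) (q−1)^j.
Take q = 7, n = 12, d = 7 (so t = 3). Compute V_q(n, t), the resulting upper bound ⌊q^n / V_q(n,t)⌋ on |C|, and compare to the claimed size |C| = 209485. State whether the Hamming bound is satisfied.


V_q(n, t) = 49969, q^n = 13841287201, Hamming bound = 276997, |C| = 209485 ≤ bound (satisfied).

Step 1: Compute V_q(n, t) = Σ_{j=0}^3 C(n, j) (q−1)^j.
  j = 0: C(12,0)·(6)^0 = 1·1 = 1.
  j = 1: C(12,1)·(6)^1 = 12·6 = 72.
  j = 2: C(12,2)·(6)^2 = 66·36 = 2376.
  j = 3: C(12,3)·(6)^3 = 220·216 = 47520.
  V_q(n, t) = 1 + 72 + 2376 + 47520 = 49969.
Step 2: q^n = 7^12 = 13841287201.
Step 3: Hamming bound ⌊q^n / V_q(n,t)⌋ = ⌊13841287201/49969⌋ = 276997.
Step 4: Compare |C| = 209485 to 276997: satisfied.
The claimed |C| lies below the Hamming bound.


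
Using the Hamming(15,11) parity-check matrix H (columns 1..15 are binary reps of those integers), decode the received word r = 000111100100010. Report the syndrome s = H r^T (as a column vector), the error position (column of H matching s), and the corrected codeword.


s = (0, 1, 0, 0)^T, error position = 4, corrected codeword c = 000011100100010

Compute s = H r^T mod 2 one row at a time:
  s_1 = 0 + 0 + 1 + 0 + 0 + 0 + 1 + 0 = 2 ≡ 0 (mod 2).
  s_2 = 1 + 1 + 1 + 1 + 0 + 0 + 1 + 0 = 5 ≡ 1 (mod 2).
  s_3 = 0 + 0 + 1 + 1 + 1 + 0 + 1 + 0 = 4 ≡ 0 (mod 2).
  s_4 = 0 + 0 + 1 + 1 + 0 + 0 + 0 + 0 = 2 ≡ 0 (mod 2).
s = (0, 1, 0, 0)^T — this equals column 4 of H (binary 0100), so error is at position 4.
Correct: flip bit 4 of r = 000111100100010 to get c = 000011100100010.


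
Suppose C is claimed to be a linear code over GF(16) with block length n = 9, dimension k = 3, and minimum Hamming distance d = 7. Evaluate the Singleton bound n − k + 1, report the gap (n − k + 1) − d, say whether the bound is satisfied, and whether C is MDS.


Singleton RHS = n − k + 1 = 7, slack = 0, bound satisfied, MDS.

Singleton bound: d ≤ n − k + 1.
Here n = 9, k = 3, so n − k + 1 = 7.
Given d = 7, check d ≤ 7: YES.
Slack = (n − k + 1) − d = 0.
The code is MDS (slack = 0).
Description: the claimed parameters are [9, 3, 7]_16; such a code would be MDS (meets Singleton bound).


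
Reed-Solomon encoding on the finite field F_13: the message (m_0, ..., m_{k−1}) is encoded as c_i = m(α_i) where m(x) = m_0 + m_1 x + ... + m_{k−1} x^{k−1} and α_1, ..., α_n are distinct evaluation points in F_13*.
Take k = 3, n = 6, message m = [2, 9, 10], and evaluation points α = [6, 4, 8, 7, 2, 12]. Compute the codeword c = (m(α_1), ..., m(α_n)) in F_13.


c = [0, 3, 12, 9, 8, 3]

Message polynomial: m(x) = 2 + 9·x + 10·x^2 (mod 13).
For each evaluation point α_i, compute m(α_i) mod 13:
  α_1 = 6: Horner steps 10 → 4 → 0, so m(6) = 0.
  α_2 = 4: Horner steps 10 → 10 → 3, so m(4) = 3.
  α_3 = 8: Horner steps 10 → 11 → 12, so m(8) = 12.
  α_4 = 7: Horner steps 10 → 1 → 9, so m(7) = 9.
  α_5 = 2: Horner steps 10 → 3 → 8, so m(2) = 8.
  α_6 = 12: Horner steps 10 → 12 → 3, so m(12) = 3.
Codeword c = [0, 3, 12, 9, 8, 3] ∈ F_13^6.


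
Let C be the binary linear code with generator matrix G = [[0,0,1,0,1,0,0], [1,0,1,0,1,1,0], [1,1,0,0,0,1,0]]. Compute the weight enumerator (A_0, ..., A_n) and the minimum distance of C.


Weight distribution: A_0 = 1, A_1 = 1, A_2 = 2, A_3 = 2, A_4 = 1, A_5 = 1. Minimum distance d = 1.

Enumerate all 2^3 = 8 messages m ∈ F_2^3.
For each, compute codeword c = mG in F_2^7, then tally its weight.
  m = 000 → c = 0000000, weight = 0.
  m = 100 → c = 0010100, weight = 2.
  m = 010 → c = 1010110, weight = 4.
  m = 110 → c = 1000010, weight = 2.
  m = 001 → c = 1100010, weight = 3.
  m = 101 → c = 1110110, weight = 5.
  m = 011 → c = 0110100, weight = 3.
  m = 111 → c = 0100000, weight = 1.
Tally weights:
  weight 0: 1 codewords.
  weight 1: 1 codewords.
  weight 2: 2 codewords.
  weight 3: 2 codewords.
  weight 4: 1 codewords.
  weight 5: 1 codewords.
Minimum distance d = smallest w > 0 with A_w > 0 = 1.
Sanity: Σ A_w = 8 = 2^3 = 8 ✓.


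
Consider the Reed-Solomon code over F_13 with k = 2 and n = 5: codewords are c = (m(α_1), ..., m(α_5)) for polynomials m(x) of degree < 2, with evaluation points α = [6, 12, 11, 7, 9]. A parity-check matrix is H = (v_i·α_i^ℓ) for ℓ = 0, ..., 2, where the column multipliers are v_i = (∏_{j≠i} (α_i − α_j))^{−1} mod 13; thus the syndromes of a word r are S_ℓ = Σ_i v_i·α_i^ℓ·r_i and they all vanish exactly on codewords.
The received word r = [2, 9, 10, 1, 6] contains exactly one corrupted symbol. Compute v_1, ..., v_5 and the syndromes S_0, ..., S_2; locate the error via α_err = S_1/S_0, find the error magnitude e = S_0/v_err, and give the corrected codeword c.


S = (2, 5, 6), error at position 5, error magnitude e = 7, c = [2, 9, 10, 1, 12].

Step 1: column multipliers v_i = (∏_{j≠i}(α_i − α_j))^{−1} mod 13.
  i = 1 (α = 6): (6−12)(6−11)(6−7)(6−9) = (−6)·(−5)·(−1)·(−3) = 90 ≡ 12, so v_1 = 12^{−1} = 12 (mod 13).
  i = 2 (α = 12): (12−6)(12−11)(12−7)(12−9) = 6·1·5·3 = 90 ≡ 12, so v_2 = 12^{−1} = 12 (mod 13).
  i = 3 (α = 11): (11−6)(11−12)(11−7)(11−9) = 5·(−1)·4·2 = −40 ≡ 12, so v_3 = 12^{−1} = 12 (mod 13).
  i = 4 (α = 7): (7−6)(7−12)(7−11)(7−9) = 1·(−5)·(−4)·(−2) = −40 ≡ 12, so v_4 = 12^{−1} = 12 (mod 13).
  i = 5 (α = 9): (9−6)(9−12)(9−11)(9−7) = 3·(−3)·(−2)·2 = 36 ≡ 10, so v_5 = 10^{−1} = 4 (mod 13).
  v = [12, 12, 12, 12, 4].
Step 2: syndromes of r = [2, 9, 10, 1, 6] (all sums mod 13).
  S_0 = Σ v_i r_i = 12·2 + 12·9 + 12·10 + 12·1 + 4·6 = 288 ≡ 2.
  S_1 = Σ v_i α_i r_i = 12·6·2 + 12·12·9 + 12·11·10 + 12·7·1 + 4·9·6 = 3060 ≡ 5.
  α_i^2 mod 13 = [10, 1, 4, 10, 3].
  S_2 = Σ v_i α_i^2 r_i = 12·10·2 + 12·1·9 + 12·4·10 + 12·10·1 + 4·3·6 = 1020 ≡ 6.
  S = (2, 5, 6) ≠ 0, so r is not a codeword (an error is present).
Step 3: locate the error. For a single error e at position i, S_ℓ = v_i·e·α_i^ℓ, so α_err = S_1/S_0.
  S_0^{−1} = 2^{−1} = 7 (mod 13), so α_err = 5·7 = 35 ≡ 9 = α_5. Error position i = 5.
  Consistency check: S_2/S_1 = 6·8 = 48 ≡ 9 = α_err ✓ (single-error assumption holds).
Step 4: error magnitude e = S_0/v_5 = S_0·∏_{j≠5}(α_5 − α_j) = 2·10 = 20 ≡ 7 (mod 13).
Step 5: correct position 5: c_5 = r_5 − e = 6 − 7 ≡ 12 (mod 13). Hence c = [2, 9, 10, 1, 12].
  Check: interpolating c through the α_i gives m(x) = 8 + 12·x (degree < 2) with m(α_i) = c_i for every i, so c is indeed a codeword.


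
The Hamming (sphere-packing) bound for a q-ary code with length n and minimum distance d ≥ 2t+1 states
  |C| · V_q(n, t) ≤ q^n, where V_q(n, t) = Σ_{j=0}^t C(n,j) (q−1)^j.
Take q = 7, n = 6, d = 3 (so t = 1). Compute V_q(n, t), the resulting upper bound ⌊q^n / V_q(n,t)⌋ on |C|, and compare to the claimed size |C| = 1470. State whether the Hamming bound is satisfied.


V_q(n, t) = 37, q^n = 117649, Hamming bound = 3179, |C| = 1470 ≤ bound (satisfied).

Step 1: Compute V_q(n, t) = Σ_{j=0}^1 C(n, j) (q−1)^j.
  j = 0: C(6,0)·(6)^0 = 1·1 = 1.
  j = 1: C(6,1)·(6)^1 = 6·6 = 36.
  V_q(n, t) = 1 + 36 = 37.
Step 2: q^n = 7^6 = 117649.
Step 3: Hamming bound ⌊q^n / V_q(n,t)⌋ = ⌊117649/37⌋ = 3179.
Step 4: Compare |C| = 1470 to 3179: satisfied.
The claimed |C| lies below the Hamming bound.


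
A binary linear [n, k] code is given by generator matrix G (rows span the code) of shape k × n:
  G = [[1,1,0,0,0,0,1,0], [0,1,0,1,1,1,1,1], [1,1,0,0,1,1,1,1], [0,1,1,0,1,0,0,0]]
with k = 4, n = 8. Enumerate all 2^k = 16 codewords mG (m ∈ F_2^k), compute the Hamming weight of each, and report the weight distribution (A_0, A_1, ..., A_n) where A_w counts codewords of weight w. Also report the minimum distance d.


Weight distribution: A_0 = 1, A_2 = 1, A_3 = 4, A_4 = 3, A_5 = 4, A_6 = 3. Minimum distance d = 2.

Enumerate all 2^4 = 16 messages m ∈ F_2^4.
For each, compute codeword c = mG in F_2^8, then tally its weight.
  m = 0000 → c = 00000000, weight = 0.
  m = 1000 → c = 11000010, weight = 3.
  m = 0100 → c = 01011111, weight = 6.
  m = 1100 → c = 10011101, weight = 5.
  m = 0010 → c = 11001111, weight = 6.
  m = 1010 → c = 00001101, weight = 3.
  m = 0110 → c = 10010000, weight = 2.
  m = 1110 → c = 01010010, weight = 3.
  m = 0001 → c = 01101000, weight = 3.
  m = 1001 → c = 10101010, weight = 4.
  m = 0101 → c = 00110111, weight = 5.
  m = 1101 → c = 11110101, weight = 6.
  m = 0011 → c = 10100111, weight = 5.
  m = 1011 → c = 01100101, weight = 4.
  m = 0111 → c = 11111000, weight = 5.
  m = 1111 → c = 00111010, weight = 4.
Tally weights:
  weight 0: 1 codewords.
  weight 2: 1 codewords.
  weight 3: 4 codewords.
  weight 4: 3 codewords.
  weight 5: 4 codewords.
  weight 6: 3 codewords.
Minimum distance d = smallest w > 0 with A_w > 0 = 2.
Sanity: Σ A_w = 16 = 2^4 = 16 ✓.


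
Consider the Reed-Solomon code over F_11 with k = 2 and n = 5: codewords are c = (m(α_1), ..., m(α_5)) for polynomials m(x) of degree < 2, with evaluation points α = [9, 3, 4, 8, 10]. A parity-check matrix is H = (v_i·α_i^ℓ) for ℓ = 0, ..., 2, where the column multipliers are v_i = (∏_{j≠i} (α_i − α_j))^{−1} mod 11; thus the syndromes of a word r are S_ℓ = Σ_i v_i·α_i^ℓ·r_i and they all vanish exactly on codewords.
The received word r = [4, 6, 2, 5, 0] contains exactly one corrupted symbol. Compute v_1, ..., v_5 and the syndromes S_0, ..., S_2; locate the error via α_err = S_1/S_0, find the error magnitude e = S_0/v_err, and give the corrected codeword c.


S = (9, 6, 4), error at position 4, error magnitude e = 8, c = [4, 6, 2, 8, 0].

Step 1: column multipliers v_i = (∏_{j≠i}(α_i − α_j))^{−1} mod 11.
  i = 1 (α = 9): (9−3)(9−4)(9−8)(9−10) = 6·5·1·(−1) = −30 ≡ 3, so v_1 = 3^{−1} = 4 (mod 11).
  i = 2 (α = 3): (3−9)(3−4)(3−8)(3−10) = (−6)·(−1)·(−5)·(−7) = 210 ≡ 1, so v_2 = 1^{−1} = 1 (mod 11).
  i = 3 (α = 4): (4−9)(4−3)(4−8)(4−10) = (−5)·1·(−4)·(−6) = −120 ≡ 1, so v_3 = 1^{−1} = 1 (mod 11).
  i = 4 (α = 8): (8−9)(8−3)(8−4)(8−10) = (−1)·5·4·(−2) = 40 ≡ 7, so v_4 = 7^{−1} = 8 (mod 11).
  i = 5 (α = 10): (10−9)(10−3)(10−4)(10−8) = 1·7·6·2 = 84 ≡ 7, so v_5 = 7^{−1} = 8 (mod 11).
  v = [4, 1, 1, 8, 8].
Step 2: syndromes of r = [4, 6, 2, 5, 0] (all sums mod 11).
  S_0 = Σ v_i r_i = 4·4 + 1·6 + 1·2 + 8·5 + 8·0 = 64 ≡ 9.
  S_1 = Σ v_i α_i r_i = 4·9·4 + 1·3·6 + 1·4·2 + 8·8·5 + 8·10·0 = 490 ≡ 6.
  α_i^2 mod 11 = [4, 9, 5, 9, 1].
  S_2 = Σ v_i α_i^2 r_i = 4·4·4 + 1·9·6 + 1·5·2 + 8·9·5 + 8·1·0 = 488 ≡ 4.
  S = (9, 6, 4) ≠ 0, so r is not a codeword (an error is present).
Step 3: locate the error. For a single error e at position i, S_ℓ = v_i·e·α_i^ℓ, so α_err = S_1/S_0.
  S_0^{−1} = 9^{−1} = 5 (mod 11), so α_err = 6·5 = 30 ≡ 8 = α_4. Error position i = 4.
  Consistency check: S_2/S_1 = 4·2 = 8 ≡ 8 = α_err ✓ (single-error assumption holds).
Step 4: error magnitude e = S_0/v_4 = S_0·∏_{j≠4}(α_4 − α_j) = 9·7 = 63 ≡ 8 (mod 11).
Step 5: correct position 4: c_4 = r_4 − e = 5 − 8 ≡ 8 (mod 11). Hence c = [4, 6, 2, 8, 0].
  Check: interpolating c through the α_i gives m(x) = 7 + 7·x (degree < 2) with m(α_i) = c_i for every i, so c is indeed a codeword.


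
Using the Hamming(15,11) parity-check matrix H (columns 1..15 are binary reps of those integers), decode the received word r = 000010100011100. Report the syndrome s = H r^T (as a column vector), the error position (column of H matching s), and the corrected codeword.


s = (1, 0, 0, 0)^T, error position = 8, corrected codeword c = 000010110011100

Compute s = H r^T mod 2 one row at a time:
  s_1 = 0 + 0 + 0 + 1 + 1 + 1 + 0 + 0 = 3 ≡ 1 (mod 2).
  s_2 = 0 + 1 + 0 + 1 + 1 + 1 + 0 + 0 = 4 ≡ 0 (mod 2).
  s_3 = 0 + 0 + 0 + 1 + 0 + 1 + 0 + 0 = 2 ≡ 0 (mod 2).
  s_4 = 0 + 0 + 1 + 1 + 0 + 1 + 1 + 0 = 4 ≡ 0 (mod 2).
s = (1, 0, 0, 0)^T — this equals column 8 of H (binary 1000), so error is at position 8.
Correct: flip bit 8 of r = 000010100011100 to get c = 000010110011100.


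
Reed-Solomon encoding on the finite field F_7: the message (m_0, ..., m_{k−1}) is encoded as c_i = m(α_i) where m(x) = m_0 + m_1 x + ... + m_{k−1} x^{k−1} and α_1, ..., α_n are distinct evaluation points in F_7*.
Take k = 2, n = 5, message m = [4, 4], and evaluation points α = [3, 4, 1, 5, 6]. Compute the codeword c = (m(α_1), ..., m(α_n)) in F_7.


c = [2, 6, 1, 3, 0]

Message polynomial: m(x) = 4 + 4·x (mod 7).
For each evaluation point α_i, compute m(α_i) mod 7:
  α_1 = 3: Horner steps 4 → 2, so m(3) = 2.
  α_2 = 4: Horner steps 4 → 6, so m(4) = 6.
  α_3 = 1: Horner steps 4 → 1, so m(1) = 1.
  α_4 = 5: Horner steps 4 → 3, so m(5) = 3.
  α_5 = 6: Horner steps 4 → 0, so m(6) = 0.
Codeword c = [2, 6, 1, 3, 0] ∈ F_7^5.


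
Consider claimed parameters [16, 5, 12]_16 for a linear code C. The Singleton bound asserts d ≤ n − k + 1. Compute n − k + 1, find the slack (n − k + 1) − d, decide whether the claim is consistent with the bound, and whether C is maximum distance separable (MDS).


Singleton RHS = n − k + 1 = 12, slack = 0, bound satisfied, MDS.

Singleton bound: d ≤ n − k + 1.
Here n = 16, k = 5, so n − k + 1 = 12.
Given d = 12, check d ≤ 12: YES.
Slack = (n − k + 1) − d = 0.
The code is MDS (slack = 0).
Description: the claimed parameters are [16, 5, 12]_16; such a code would be MDS (meets Singleton bound).


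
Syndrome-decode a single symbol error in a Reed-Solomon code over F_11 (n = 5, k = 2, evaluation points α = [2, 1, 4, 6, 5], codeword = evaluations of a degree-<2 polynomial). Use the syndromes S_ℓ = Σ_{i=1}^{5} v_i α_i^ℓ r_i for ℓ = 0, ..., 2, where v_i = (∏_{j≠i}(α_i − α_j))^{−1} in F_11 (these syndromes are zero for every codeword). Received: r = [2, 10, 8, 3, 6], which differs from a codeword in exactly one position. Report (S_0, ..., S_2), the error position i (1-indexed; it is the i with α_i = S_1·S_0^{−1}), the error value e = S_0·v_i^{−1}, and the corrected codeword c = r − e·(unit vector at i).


S = (5, 3, 4), error at position 5, error magnitude e = 6, c = [2, 10, 8, 3, 0].

Step 1: column multipliers v_i = (∏_{j≠i}(α_i − α_j))^{−1} mod 11.
  i = 1 (α = 2): (2−1)(2−4)(2−6)(2−5) = 1·(−2)·(−4)·(−3) = −24 ≡ 9, so v_1 = 9^{−1} = 5 (mod 11).
  i = 2 (α = 1): (1−2)(1−4)(1−6)(1−5) = (−1)·(−3)·(−5)·(−4) = 60 ≡ 5, so v_2 = 5^{−1} = 9 (mod 11).
  i = 3 (α = 4): (4−2)(4−1)(4−6)(4−5) = 2·3·(−2)·(−1) = 12 ≡ 1, so v_3 = 1^{−1} = 1 (mod 11).
  i = 4 (α = 6): (6−2)(6−1)(6−4)(6−5) = 4·5·2·1 = 40 ≡ 7, so v_4 = 7^{−1} = 8 (mod 11).
  i = 5 (α = 5): (5−2)(5−1)(5−4)(5−6) = 3·4·1·(−1) = −12 ≡ 10, so v_5 = 10^{−1} = 10 (mod 11).
  v = [5, 9, 1, 8, 10].
Step 2: syndromes of r = [2, 10, 8, 3, 6] (all sums mod 11).
  S_0 = Σ v_i r_i = 5·2 + 9·10 + 1·8 + 8·3 + 10·6 = 192 ≡ 5.
  S_1 = Σ v_i α_i r_i = 5·2·2 + 9·1·10 + 1·4·8 + 8·6·3 + 10·5·6 = 586 ≡ 3.
  α_i^2 mod 11 = [4, 1, 5, 3, 3].
  S_2 = Σ v_i α_i^2 r_i = 5·4·2 + 9·1·10 + 1·5·8 + 8·3·3 + 10·3·6 = 422 ≡ 4.
  S = (5, 3, 4) ≠ 0, so r is not a codeword (an error is present).
Step 3: locate the error. For a single error e at position i, S_ℓ = v_i·e·α_i^ℓ, so α_err = S_1/S_0.
  S_0^{−1} = 5^{−1} = 9 (mod 11), so α_err = 3·9 = 27 ≡ 5 = α_5. Error position i = 5.
  Consistency check: S_2/S_1 = 4·4 = 16 ≡ 5 = α_err ✓ (single-error assumption holds).
Step 4: error magnitude e = S_0/v_5 = S_0·∏_{j≠5}(α_5 − α_j) = 5·10 = 50 ≡ 6 (mod 11).
Step 5: correct position 5: c_5 = r_5 − e = 6 − 6 ≡ 0 (mod 11). Hence c = [2, 10, 8, 3, 0].
  Check: interpolating c through the α_i gives m(x) = 7 + 3·x (degree < 2) with m(α_i) = c_i for every i, so c is indeed a codeword.


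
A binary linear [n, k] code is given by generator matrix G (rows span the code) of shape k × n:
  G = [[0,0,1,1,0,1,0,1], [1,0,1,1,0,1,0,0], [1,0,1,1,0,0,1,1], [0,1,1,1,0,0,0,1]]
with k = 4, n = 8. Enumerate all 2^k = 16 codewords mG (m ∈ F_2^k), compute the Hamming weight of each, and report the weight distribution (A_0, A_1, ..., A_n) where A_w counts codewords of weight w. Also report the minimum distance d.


Weight distribution: A_0 = 1, A_2 = 2, A_3 = 5, A_4 = 5, A_5 = 2, A_7 = 1. Minimum distance d = 2.

Enumerate all 2^4 = 16 messages m ∈ F_2^4.
For each, compute codeword c = mG in F_2^8, then tally its weight.
  m = 0000 → c = 00000000, weight = 0.
  m = 1000 → c = 00110101, weight = 4.
  m = 0100 → c = 10110100, weight = 4.
  m = 1100 → c = 10000001, weight = 2.
  m = 0010 → c = 10110011, weight = 5.
  m = 1010 → c = 10000110, weight = 3.
  m = 0110 → c = 00000111, weight = 3.
  m = 1110 → c = 00110010, weight = 3.
  m = 0001 → c = 01110001, weight = 4.
  m = 1001 → c = 01000100, weight = 2.
  m = 0101 → c = 11000101, weight = 4.
  m = 1101 → c = 11110000, weight = 4.
  m = 0011 → c = 11000010, weight = 3.
  m = 1011 → c = 11110111, weight = 7.
  m = 0111 → c = 01110110, weight = 5.
  m = 1111 → c = 01000011, weight = 3.
Tally weights:
  weight 0: 1 codewords.
  weight 2: 2 codewords.
  weight 3: 5 codewords.
  weight 4: 5 codewords.
  weight 5: 2 codewords.
  weight 7: 1 codewords.
Minimum distance d = smallest w > 0 with A_w > 0 = 2.
Sanity: Σ A_w = 16 = 2^4 = 16 ✓.


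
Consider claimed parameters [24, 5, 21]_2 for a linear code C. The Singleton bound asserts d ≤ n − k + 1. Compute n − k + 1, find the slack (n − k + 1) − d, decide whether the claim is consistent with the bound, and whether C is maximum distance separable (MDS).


Singleton RHS = n − k + 1 = 20, slack = -1, bound violated (no such code; not MDS).

Singleton bound: d ≤ n − k + 1.
Here n = 24, k = 5, so n − k + 1 = 20.
Given d = 21, check d ≤ 20: NO.
Slack = (n − k + 1) − d = -1.
The slack is negative: d = 21 exceeds n − k + 1 = 20 by 1, so the Singleton bound is violated and no linear [24, 5, 21]_2 code can exist. In particular it is not MDS (MDS requires d = n − k + 1 exactly).
Description: the claimed parameters are [24, 5, 21]_2; such a code would be impossible (violates the Singleton bound).


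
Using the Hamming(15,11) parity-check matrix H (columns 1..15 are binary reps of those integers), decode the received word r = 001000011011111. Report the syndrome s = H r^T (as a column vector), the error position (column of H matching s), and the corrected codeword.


s = (1, 0, 0, 1)^T, error position = 9, corrected codeword c = 001000010011111

Compute s = H r^T mod 2 one row at a time:
  s_1 = 1 + 1 + 0 + 1 + 1 + 1 + 1 + 1 = 7 ≡ 1 (mod 2).
  s_2 = 0 + 0 + 0 + 0 + 1 + 1 + 1 + 1 = 4 ≡ 0 (mod 2).
  s_3 = 0 + 1 + 0 + 0 + 0 + 1 + 1 + 1 = 4 ≡ 0 (mod 2).
  s_4 = 0 + 1 + 0 + 0 + 1 + 1 + 1 + 1 = 5 ≡ 1 (mod 2).
s = (1, 0, 0, 1)^T — this equals column 9 of H (binary 1001), so error is at position 9.
Correct: flip bit 9 of r = 001000011011111 to get c = 001000010011111.


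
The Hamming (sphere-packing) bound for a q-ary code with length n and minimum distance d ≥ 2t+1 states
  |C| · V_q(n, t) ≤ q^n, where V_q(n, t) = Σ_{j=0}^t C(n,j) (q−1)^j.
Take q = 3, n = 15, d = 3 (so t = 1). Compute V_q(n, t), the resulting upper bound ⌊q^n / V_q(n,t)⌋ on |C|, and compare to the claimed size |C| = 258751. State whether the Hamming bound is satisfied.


V_q(n, t) = 31, q^n = 14348907, Hamming bound = 462867, |C| = 258751 ≤ bound (satisfied).

Step 1: Compute V_q(n, t) = Σ_{j=0}^1 C(n, j) (q−1)^j.
  j = 0: C(15,0)·(2)^0 = 1·1 = 1.
  j = 1: C(15,1)·(2)^1 = 15·2 = 30.
  V_q(n, t) = 1 + 30 = 31.
Step 2: q^n = 3^15 = 14348907.
Step 3: Hamming bound ⌊q^n / V_q(n,t)⌋ = ⌊14348907/31⌋ = 462867.
Step 4: Compare |C| = 258751 to 462867: satisfied.
The claimed |C| lies below the Hamming bound.


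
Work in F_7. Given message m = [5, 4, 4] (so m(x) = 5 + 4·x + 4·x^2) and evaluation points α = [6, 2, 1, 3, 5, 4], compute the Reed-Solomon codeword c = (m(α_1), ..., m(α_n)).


c = [5, 1, 6, 4, 6, 1]

Message polynomial: m(x) = 5 + 4·x + 4·x^2 (mod 7).
For each evaluation point α_i, compute m(α_i) mod 7:
  α_1 = 6: Horner steps 4 → 0 → 5, so m(6) = 5.
  α_2 = 2: Horner steps 4 → 5 → 1, so m(2) = 1.
  α_3 = 1: Horner steps 4 → 1 → 6, so m(1) = 6.
  α_4 = 3: Horner steps 4 → 2 → 4, so m(3) = 4.
  α_5 = 5: Horner steps 4 → 3 → 6, so m(5) = 6.
  α_6 = 4: Horner steps 4 → 6 → 1, so m(4) = 1.
Codeword c = [5, 1, 6, 4, 6, 1] ∈ F_7^6.


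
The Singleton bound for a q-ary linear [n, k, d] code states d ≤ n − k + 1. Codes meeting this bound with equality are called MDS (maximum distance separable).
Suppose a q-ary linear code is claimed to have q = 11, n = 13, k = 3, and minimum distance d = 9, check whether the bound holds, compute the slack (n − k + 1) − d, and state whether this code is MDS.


Singleton RHS = n − k + 1 = 11, slack = 2, bound satisfied, not MDS.

Singleton bound: d ≤ n − k + 1.
Here n = 13, k = 3, so n − k + 1 = 11.
Given d = 9, check d ≤ 11: YES.
Slack = (n − k + 1) − d = 2.
The code is NOT MDS (slack = 2 > 0).
Description: the claimed parameters are [13, 3, 9]_11; such a code would be non-MDS.


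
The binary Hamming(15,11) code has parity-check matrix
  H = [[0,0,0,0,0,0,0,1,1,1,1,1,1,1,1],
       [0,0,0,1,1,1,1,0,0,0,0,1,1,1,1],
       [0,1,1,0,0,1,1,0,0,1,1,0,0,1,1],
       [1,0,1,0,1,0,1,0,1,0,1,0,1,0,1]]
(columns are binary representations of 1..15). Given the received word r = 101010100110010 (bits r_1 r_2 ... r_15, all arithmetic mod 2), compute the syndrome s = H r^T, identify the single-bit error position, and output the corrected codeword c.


s = (1, 1, 1, 1)^T, error position = 15, corrected codeword c = 101010100110011

Compute s = H r^T mod 2 one row at a time:
  s_1 = 0 + 0 + 1 + 1 + 0 + 0 + 1 + 0 = 3 ≡ 1 (mod 2).
  s_2 = 0 + 1 + 0 + 1 + 0 + 0 + 1 + 0 = 3 ≡ 1 (mod 2).
  s_3 = 0 + 1 + 0 + 1 + 1 + 1 + 1 + 0 = 5 ≡ 1 (mod 2).
  s_4 = 1 + 1 + 1 + 1 + 0 + 1 + 0 + 0 = 5 ≡ 1 (mod 2).
s = (1, 1, 1, 1)^T — this equals column 15 of H (binary 1111), so error is at position 15.
Correct: flip bit 15 of r = 101010100110010 to get c = 101010100110011.


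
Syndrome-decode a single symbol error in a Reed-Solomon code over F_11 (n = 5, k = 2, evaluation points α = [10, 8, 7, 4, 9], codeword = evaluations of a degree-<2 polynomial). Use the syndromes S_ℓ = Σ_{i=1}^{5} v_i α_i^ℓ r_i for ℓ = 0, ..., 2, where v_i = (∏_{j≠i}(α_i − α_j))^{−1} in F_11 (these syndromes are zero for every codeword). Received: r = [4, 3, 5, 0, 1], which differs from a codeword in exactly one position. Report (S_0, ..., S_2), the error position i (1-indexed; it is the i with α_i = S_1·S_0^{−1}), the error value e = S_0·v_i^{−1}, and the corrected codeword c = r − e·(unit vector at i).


S = (9, 2, 9), error at position 1, error magnitude e = 5, c = [10, 3, 5, 0, 1].

Step 1: column multipliers v_i = (∏_{j≠i}(α_i − α_j))^{−1} mod 11.
  i = 1 (α = 10): (10−8)(10−7)(10−4)(10−9) = 2·3·6·1 = 36 ≡ 3, so v_1 = 3^{−1} = 4 (mod 11).
  i = 2 (α = 8): (8−10)(8−7)(8−4)(8−9) = (−2)·1·4·(−1) = 8 ≡ 8, so v_2 = 8^{−1} = 7 (mod 11).
  i = 3 (α = 7): (7−10)(7−8)(7−4)(7−9) = (−3)·(−1)·3·(−2) = −18 ≡ 4, so v_3 = 4^{−1} = 3 (mod 11).
  i = 4 (α = 4): (4−10)(4−8)(4−7)(4−9) = (−6)·(−4)·(−3)·(−5) = 360 ≡ 8, so v_4 = 8^{−1} = 7 (mod 11).
  i = 5 (α = 9): (9−10)(9−8)(9−7)(9−4) = (−1)·1·2·5 = −10 ≡ 1, so v_5 = 1^{−1} = 1 (mod 11).
  v = [4, 7, 3, 7, 1].
Step 2: syndromes of r = [4, 3, 5, 0, 1] (all sums mod 11).
  S_0 = Σ v_i r_i = 4·4 + 7·3 + 3·5 + 7·0 + 1·1 = 53 ≡ 9.
  S_1 = Σ v_i α_i r_i = 4·10·4 + 7·8·3 + 3·7·5 + 7·4·0 + 1·9·1 = 442 ≡ 2.
  α_i^2 mod 11 = [1, 9, 5, 5, 4].
  S_2 = Σ v_i α_i^2 r_i = 4·1·4 + 7·9·3 + 3·5·5 + 7·5·0 + 1·4·1 = 284 ≡ 9.
  S = (9, 2, 9) ≠ 0, so r is not a codeword (an error is present).
Step 3: locate the error. For a single error e at position i, S_ℓ = v_i·e·α_i^ℓ, so α_err = S_1/S_0.
  S_0^{−1} = 9^{−1} = 5 (mod 11), so α_err = 2·5 = 10 ≡ 10 = α_1. Error position i = 1.
  Consistency check: S_2/S_1 = 9·6 = 54 ≡ 10 = α_err ✓ (single-error assumption holds).
Step 4: error magnitude e = S_0/v_1 = S_0·∏_{j≠1}(α_1 − α_j) = 9·3 = 27 ≡ 5 (mod 11).
Step 5: correct position 1: c_1 = r_1 − e = 4 − 5 ≡ 10 (mod 11). Hence c = [10, 3, 5, 0, 1].
  Check: interpolating c through the α_i gives m(x) = 8 + 9·x (degree < 2) with m(α_i) = c_i for every i, so c is indeed a codeword.


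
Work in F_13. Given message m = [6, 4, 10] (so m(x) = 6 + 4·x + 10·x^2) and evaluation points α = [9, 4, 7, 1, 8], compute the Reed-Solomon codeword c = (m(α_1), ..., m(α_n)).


c = [7, 0, 4, 7, 2]

Message polynomial: m(x) = 6 + 4·x + 10·x^2 (mod 13).
For each evaluation point α_i, compute m(α_i) mod 13:
  α_1 = 9: Horner steps 10 → 3 → 7, so m(9) = 7.
  α_2 = 4: Horner steps 10 → 5 → 0, so m(4) = 0.
  α_3 = 7: Horner steps 10 → 9 → 4, so m(7) = 4.
  α_4 = 1: Horner steps 10 → 1 → 7, so m(1) = 7.
  α_5 = 8: Horner steps 10 → 6 → 2, so m(8) = 2.
Codeword c = [7, 0, 4, 7, 2] ∈ F_13^5.


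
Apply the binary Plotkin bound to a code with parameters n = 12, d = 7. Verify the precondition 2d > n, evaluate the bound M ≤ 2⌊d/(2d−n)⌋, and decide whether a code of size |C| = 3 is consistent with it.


Plotkin bound M ≤ 6; given |C| = 3 ≤ bound (satisfied).

Check applicability: 2d = 14, n = 12.
2d − n = 2 > 0, so Plotkin applies.
Compute d/(2d−n) = 7/2 ≈ 3.5000.
⌊d/(2d−n)⌋ = 3.
Plotkin bound: M ≤ 2·3 = 6.
Given |C| = 3, check: satisfied.
This |C| is below the Plotkin bound.


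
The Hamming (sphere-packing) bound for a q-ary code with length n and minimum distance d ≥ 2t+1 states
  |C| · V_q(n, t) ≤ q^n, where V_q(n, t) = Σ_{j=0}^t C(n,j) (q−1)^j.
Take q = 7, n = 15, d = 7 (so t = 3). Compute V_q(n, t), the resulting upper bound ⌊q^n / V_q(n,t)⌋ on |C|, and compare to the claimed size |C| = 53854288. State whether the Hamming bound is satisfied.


V_q(n, t) = 102151, q^n = 4747561509943, Hamming bound = 46475918, |C| = 53854288 > bound (violated).

Step 1: Compute V_q(n, t) = Σ_{j=0}^3 C(n, j) (q−1)^j.
  j = 0: C(15,0)·(6)^0 = 1·1 = 1.
  j = 1: C(15,1)·(6)^1 = 15·6 = 90.
  j = 2: C(15,2)·(6)^2 = 105·36 = 3780.
  j = 3: C(15,3)·(6)^3 = 455·216 = 98280.
  V_q(n, t) = 1 + 90 + 3780 + 98280 = 102151.
Step 2: q^n = 7^15 = 4747561509943.
Step 3: Hamming bound ⌊q^n / V_q(n,t)⌋ = ⌊4747561509943/102151⌋ = 46475918.
Step 4: Compare |C| = 53854288 to 46475918: violated.
The claimed |C| lies above the Hamming bound, so no 7-ary code of length 15 with d ≥ 7 can have 53854288 codewords.


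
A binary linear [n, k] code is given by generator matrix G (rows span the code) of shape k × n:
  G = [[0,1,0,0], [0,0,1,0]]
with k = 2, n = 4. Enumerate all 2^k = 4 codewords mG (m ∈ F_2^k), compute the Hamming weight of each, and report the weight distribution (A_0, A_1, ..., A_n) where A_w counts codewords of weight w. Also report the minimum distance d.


Weight distribution: A_0 = 1, A_1 = 2, A_2 = 1. Minimum distance d = 1.

Enumerate all 2^2 = 4 messages m ∈ F_2^2.
For each, compute codeword c = mG in F_2^4, then tally its weight.
  m = 00 → c = 0000, weight = 0.
  m = 10 → c = 0100, weight = 1.
  m = 01 → c = 0010, weight = 1.
  m = 11 → c = 0110, weight = 2.
Tally weights:
  weight 0: 1 codewords.
  weight 1: 2 codewords.
  weight 2: 1 codewords.
Minimum distance d = smallest w > 0 with A_w > 0 = 1.
Sanity: Σ A_w = 4 = 2^2 = 4 ✓.


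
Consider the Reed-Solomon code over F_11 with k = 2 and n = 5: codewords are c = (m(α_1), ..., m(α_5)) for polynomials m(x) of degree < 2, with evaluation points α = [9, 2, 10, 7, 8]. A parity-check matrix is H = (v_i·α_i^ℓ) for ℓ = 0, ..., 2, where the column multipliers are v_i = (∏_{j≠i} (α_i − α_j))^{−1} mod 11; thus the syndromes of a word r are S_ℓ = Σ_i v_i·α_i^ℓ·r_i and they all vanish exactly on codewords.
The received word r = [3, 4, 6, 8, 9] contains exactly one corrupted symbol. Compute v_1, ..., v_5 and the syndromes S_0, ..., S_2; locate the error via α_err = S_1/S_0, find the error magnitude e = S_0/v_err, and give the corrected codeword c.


S = (9, 6, 4), error at position 5, error magnitude e = 9, c = [3, 4, 6, 8, 0].

Step 1: column multipliers v_i = (∏_{j≠i}(α_i − α_j))^{−1} mod 11.
  i = 1 (α = 9): (9−2)(9−10)(9−7)(9−8) = 7·(−1)·2·1 = −14 ≡ 8, so v_1 = 8^{−1} = 7 (mod 11).
  i = 2 (α = 2): (2−9)(2−10)(2−7)(2−8) = (−7)·(−8)·(−5)·(−6) = 1680 ≡ 8, so v_2 = 8^{−1} = 7 (mod 11).
  i = 3 (α = 10): (10−9)(10−2)(10−7)(10−8) = 1·8·3·2 = 48 ≡ 4, so v_3 = 4^{−1} = 3 (mod 11).
  i = 4 (α = 7): (7−9)(7−2)(7−10)(7−8) = (−2)·5·(−3)·(−1) = −30 ≡ 3, so v_4 = 3^{−1} = 4 (mod 11).
  i = 5 (α = 8): (8−9)(8−2)(8−10)(8−7) = (−1)·6·(−2)·1 = 12 ≡ 1, so v_5 = 1^{−1} = 1 (mod 11).
  v = [7, 7, 3, 4, 1].
Step 2: syndromes of r = [3, 4, 6, 8, 9] (all sums mod 11).
  S_0 = Σ v_i r_i = 7·3 + 7·4 + 3·6 + 4·8 + 1·9 = 108 ≡ 9.
  S_1 = Σ v_i α_i r_i = 7·9·3 + 7·2·4 + 3·10·6 + 4·7·8 + 1·8·9 = 721 ≡ 6.
  α_i^2 mod 11 = [4, 4, 1, 5, 9].
  S_2 = Σ v_i α_i^2 r_i = 7·4·3 + 7·4·4 + 3·1·6 + 4·5·8 + 1·9·9 = 455 ≡ 4.
  S = (9, 6, 4) ≠ 0, so r is not a codeword (an error is present).
Step 3: locate the error. For a single error e at position i, S_ℓ = v_i·e·α_i^ℓ, so α_err = S_1/S_0.
  S_0^{−1} = 9^{−1} = 5 (mod 11), so α_err = 6·5 = 30 ≡ 8 = α_5. Error position i = 5.
  Consistency check: S_2/S_1 = 4·2 = 8 ≡ 8 = α_err ✓ (single-error assumption holds).
Step 4: error magnitude e = S_0/v_5 = S_0·∏_{j≠5}(α_5 − α_j) = 9·1 = 9 ≡ 9 (mod 11).
Step 5: correct position 5: c_5 = r_5 − e = 9 − 9 ≡ 0 (mod 11). Hence c = [3, 4, 6, 8, 0].
  Check: interpolating c through the α_i gives m(x) = 9 + 3·x (degree < 2) with m(α_i) = c_i for every i, so c is indeed a codeword.


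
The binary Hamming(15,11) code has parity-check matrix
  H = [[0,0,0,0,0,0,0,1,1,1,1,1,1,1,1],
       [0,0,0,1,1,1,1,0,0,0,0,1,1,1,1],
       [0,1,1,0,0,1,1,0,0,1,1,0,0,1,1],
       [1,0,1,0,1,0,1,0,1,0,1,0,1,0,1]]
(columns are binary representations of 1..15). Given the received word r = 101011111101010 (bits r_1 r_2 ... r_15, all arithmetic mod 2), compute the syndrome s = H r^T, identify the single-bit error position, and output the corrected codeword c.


s = (1, 1, 1, 1)^T, error position = 15, corrected codeword c = 101011111101011

Compute s = H r^T mod 2 one row at a time:
  s_1 = 1 + 1 + 1 + 0 + 1 + 0 + 1 + 0 = 5 ≡ 1 (mod 2).
  s_2 = 0 + 1 + 1 + 1 + 1 + 0 + 1 + 0 = 5 ≡ 1 (mod 2).
  s_3 = 0 + 1 + 1 + 1 + 1 + 0 + 1 + 0 = 5 ≡ 1 (mod 2).
  s_4 = 1 + 1 + 1 + 1 + 1 + 0 + 0 + 0 = 5 ≡ 1 (mod 2).
s = (1, 1, 1, 1)^T — this equals column 15 of H (binary 1111), so error is at position 15.
Correct: flip bit 15 of r = 101011111101010 to get c = 101011111101011.


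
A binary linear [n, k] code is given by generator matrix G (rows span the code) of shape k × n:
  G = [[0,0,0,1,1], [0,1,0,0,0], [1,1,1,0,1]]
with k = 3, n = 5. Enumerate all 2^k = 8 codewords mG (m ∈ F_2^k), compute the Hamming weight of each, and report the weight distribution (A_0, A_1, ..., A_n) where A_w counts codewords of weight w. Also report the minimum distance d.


Weight distribution: A_0 = 1, A_1 = 1, A_2 = 1, A_3 = 3, A_4 = 2. Minimum distance d = 1.

Enumerate all 2^3 = 8 messages m ∈ F_2^3.
For each, compute codeword c = mG in F_2^5, then tally its weight.
  m = 000 → c = 00000, weight = 0.
  m = 100 → c = 00011, weight = 2.
  m = 010 → c = 01000, weight = 1.
  m = 110 → c = 01011, weight = 3.
  m = 001 → c = 11101, weight = 4.
  m = 101 → c = 11110, weight = 4.
  m = 011 → c = 10101, weight = 3.
  m = 111 → c = 10110, weight = 3.
Tally weights:
  weight 0: 1 codewords.
  weight 1: 1 codewords.
  weight 2: 1 codewords.
  weight 3: 3 codewords.
  weight 4: 2 codewords.
Minimum distance d = smallest w > 0 with A_w > 0 = 1.
Sanity: Σ A_w = 8 = 2^3 = 8 ✓.


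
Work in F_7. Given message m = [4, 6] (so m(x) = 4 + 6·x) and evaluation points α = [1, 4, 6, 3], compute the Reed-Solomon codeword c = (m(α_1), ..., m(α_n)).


c = [3, 0, 5, 1]

Message polynomial: m(x) = 4 + 6·x (mod 7).
For each evaluation point α_i, compute m(α_i) mod 7:
  α_1 = 1: Horner steps 6 → 3, so m(1) = 3.
  α_2 = 4: Horner steps 6 → 0, so m(4) = 0.
  α_3 = 6: Horner steps 6 → 5, so m(6) = 5.
  α_4 = 3: Horner steps 6 → 1, so m(3) = 1.
Codeword c = [3, 0, 5, 1] ∈ F_7^4.
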